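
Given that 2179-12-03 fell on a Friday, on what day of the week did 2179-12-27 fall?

Within December 2179: 27 − 3 = 24 days.
24 mod 7 = 3, so 3 days after Friday is Monday.

Monday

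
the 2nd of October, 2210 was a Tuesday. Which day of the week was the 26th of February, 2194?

Count forward from the earlier date (February 26, 2194) to the later (October 2, 2210):
Day-of-year of February 26, 2194: 57.
Day-of-year of October 2, 2210: 275.
2194 has 365 days, so 365 − 57 = 308 days remain in 2194.
Full years 2195–2209: 12 common + 3 leap = 12×365 + 3×366 = 5478 days.
Total: 308 + 5478 + 275 = 6061 days.
6061 mod 7 = 6, so 6 days before Tuesday is Wednesday.

Wednesday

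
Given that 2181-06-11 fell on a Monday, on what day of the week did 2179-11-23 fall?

Count forward from the earlier date (November 23, 2179) to the later (June 11, 2181):
November 2179: 30 − 23 = 7 days remain.
Then 18 full months totalling 548 days.
June 1–11, 2181: 11 days.
Total: 7 + 548 + 11 = 566 days.
566 mod 7 = 6, so 6 days before Monday is Tuesday.

Tuesday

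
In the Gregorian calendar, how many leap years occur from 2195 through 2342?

Years divisible by 4: 2196, 2200, …, 2340 — 37 in all.
Of these, 2200, 2300 are divisible by 100 but not 400, so not leap.
Leap years: 37 − 2 = 35.

35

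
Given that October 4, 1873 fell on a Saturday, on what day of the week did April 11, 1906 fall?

Wednesday

From October 4, 1873 to October 4, 1905: 32 years, of which 7 contain a Feb 29 — 25×365 + 7×366 = 11687 days.
(1900 is not a leap year (divisible by 100 but not 400).)
October 1905: 31 − 4 = 27 days remain.
Then November (30), December (31), January (31), February 1906 (28), March (31): 30 + 31 + 31 + 28 + 31 = 151 days.
April 1–11, 1906: 11 days.
Residual: 189 days.
Total: 11876 days.
11876 mod 7 = 4, so 4 days after Saturday is Wednesday.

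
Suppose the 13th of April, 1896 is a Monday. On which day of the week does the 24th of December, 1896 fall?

April 1896: 30 − 13 = 17 days remain.
Then May (31), June (30), July (31), August (31), September (30), October (31), November (30): 31 + 30 + 31 + 31 + 30 + 31 + 30 = 214 days.
December 1–24, 1896: 24 days.
Total: 17 + 214 + 24 = 255 days.
255 mod 7 = 3, so 3 days after Monday is Thursday.

Thursday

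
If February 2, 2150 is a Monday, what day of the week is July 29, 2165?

Monday

From February 2, 2150 to February 2, 2165: 15 years, of which 4 contain a Feb 29 — 11×365 + 4×366 = 5479 days.
February 2165: 28 − 2 = 26 days remain (2165 is not a leap year, so February has 28 days).
Then March (31), April (30), May (31), June (30): 31 + 30 + 31 + 30 = 122 days.
July 1–29, 2165: 29 days.
Residual: 177 days.
Total: 5656 days.
5656 is a multiple of 7, so July 29, 2165 falls on the same weekday: Monday.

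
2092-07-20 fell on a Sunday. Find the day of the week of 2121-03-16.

Sunday

From July 20, 2092 to July 20, 2120: 28 years, of which 6 contain a Feb 29 — 22×365 + 6×366 = 10226 days.
(2100 is not a leap year (divisible by 100 but not 400).)
July 2120: 31 − 20 = 11 days remain.
Then August (31), September (30), October (31), November (30), December (31), January (31), February 2121 (28): 31 + 30 + 31 + 30 + 31 + 31 + 28 = 212 days.
March 1–16, 2121: 16 days.
Residual: 239 days.
Total: 10465 days.
10465 is a multiple of 7, so 2121-03-16 falls on the same weekday: Sunday.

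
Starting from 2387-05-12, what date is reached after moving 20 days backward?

2387-04-22

Count 20 days before May 12, 2387:
April 2387: 30 − 22 = 8 days remain.
May 1–12, 2387: 12 days.
Total: 8 + 12 = 20 days.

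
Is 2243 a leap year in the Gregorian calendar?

2243 is not a leap year.

No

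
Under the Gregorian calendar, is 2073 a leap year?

2073 is not a leap year.

No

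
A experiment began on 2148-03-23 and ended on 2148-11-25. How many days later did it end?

247

March 2148: 31 − 23 = 8 days remain.
Then April (30), May (31), June (30), July (31), August (31), September (30), October (31): 30 + 31 + 30 + 31 + 31 + 30 + 31 = 214 days.
November 1–25, 2148: 25 days.
Total: 8 + 214 + 25 = 247 days.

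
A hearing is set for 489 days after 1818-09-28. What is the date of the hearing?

1820-01-30

Count 489 days after September 28, 1818:
September 1818: 30 − 28 = 2 days remain.
Then 15 full months totalling 457 days.
January 1–30, 1820: 30 days.
Total: 2 + 457 + 30 = 489 days.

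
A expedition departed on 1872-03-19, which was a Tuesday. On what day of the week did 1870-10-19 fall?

Count forward from the earlier date (October 19, 1870) to the later (March 19, 1872):
October 19, 1870 → October 19, 1871: 365 days.
October 1871: 31 − 19 = 12 days remain.
Then November (30), December (31), January (31), February 1872 (29): 30 + 31 + 31 + 29 = 121 days.
March 1–19, 1872: 19 days.
Residual: 152 days.
Total: 517 days.
517 mod 7 = 6, so 6 days before Tuesday is Wednesday.

Wednesday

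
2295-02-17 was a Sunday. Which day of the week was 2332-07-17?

Sunday

Day-of-year of February 17, 2295: 48.
Day-of-year of July 17, 2332: 199.
2295 has 365 days, so 365 − 48 = 317 days remain in 2295.
Full years 2296–2331: 28 common + 8 leap = 28×365 + 8×366 = 13148 days.
Total: 317 + 13148 + 199 = 13664 days.
13664 is a multiple of 7, so 2332-07-17 falls on the same weekday: Sunday.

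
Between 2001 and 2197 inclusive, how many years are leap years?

Years divisible by 4: 2004, 2008, …, 2196 — 49 in all.
Of these, 2100 is divisible by 100 but not 400, so not leap.
Leap years: 49 − 1 = 48.

48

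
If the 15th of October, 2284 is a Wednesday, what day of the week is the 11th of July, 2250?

Count forward from the earlier date (July 11, 2250) to the later (October 15, 2284):
Day-of-year of July 11, 2250: 192.
Day-of-year of October 15, 2284: 289.
2250 has 365 days, so 365 − 192 = 173 days remain in 2250.
Full years 2251–2283: 25 common + 8 leap = 25×365 + 8×366 = 12053 days.
Total: 173 + 12053 + 289 = 12515 days.
12515 mod 7 = 6, so 6 days before Wednesday is Thursday.

Thursday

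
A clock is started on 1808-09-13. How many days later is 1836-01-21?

Day-of-year of September 13, 1808: 257.
Day-of-year of January 21, 1836: 21.
1808 has 366 days, so 366 − 257 = 109 days remain in 1808.
Full years 1809–1835: 21 common + 6 leap = 21×365 + 6×366 = 9861 days.
Total: 109 + 9861 + 21 = 9991 days.

9991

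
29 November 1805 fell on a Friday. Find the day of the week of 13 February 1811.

Wednesday

November 29, 1805 → November 29, 1806: 365 days.
November 29, 1806 → November 29, 1807: 365 days.
November 29, 1807 → November 29, 1808: 366 days (1808 is a leap year).
November 29, 1808 → November 29, 1809: 365 days.
November 29, 1809 → November 29, 1810: 365 days.
November 1810: 30 − 29 = 1 day remains.
Then December (31), January (31): 31 + 31 = 62 days.
February 1–13, 1811: 13 days (1811 is not a leap year).
Residual: 76 days.
Total: 1902 days.
1902 mod 7 = 5, so 5 days after Friday is Wednesday.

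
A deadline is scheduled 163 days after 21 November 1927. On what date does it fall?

2 May 1928

Count 163 days after November 21, 1927:
Day-of-year of November 21, 1927: 325.
Day-of-year of May 2, 1928: 123.
1927 has 365 days, so 365 − 325 = 40 days remain in 1927.
Total: 40 + 123 = 163 days.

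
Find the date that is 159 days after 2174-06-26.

2174-12-02

Count 159 days after June 26, 2174:
June 2174: 30 − 26 = 4 days remain.
Then July (31), August (31), September (30), October (31), November (30): 31 + 31 + 30 + 31 + 30 = 153 days.
December 1–2, 2174: 2 days.
Total: 4 + 153 + 2 = 159 days.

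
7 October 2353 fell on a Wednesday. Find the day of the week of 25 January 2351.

Count forward from the earlier date (January 25, 2351) to the later (October 7, 2353):
January 25, 2351 → January 25, 2352: 365 days.
January 25, 2352 → January 25, 2353: 366 days (2352 is a leap year).
January 2353: 31 − 25 = 6 days remain.
Then February 2353 (28), March (31), April (30), May (31), June (30), July (31), August (31), September (30): 28 + 31 + 30 + 31 + 30 + 31 + 31 + 30 = 242 days.
October 1–7, 2353: 7 days.
Residual: 255 days.
Total: 986 days.
986 mod 7 = 6, so 6 days before Wednesday is Thursday.

Thursday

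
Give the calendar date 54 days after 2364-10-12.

2364-12-05

Count 54 days after October 12, 2364:
October 2364: 31 − 12 = 19 days remain.
Then November (30): 30 days.
December 1–5, 2364: 5 days.
Total: 19 + 30 + 5 = 54 days.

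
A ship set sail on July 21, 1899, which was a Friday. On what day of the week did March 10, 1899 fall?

Count forward from the earlier date (March 10, 1899) to the later (July 21, 1899):
March 1899: 31 − 10 = 21 days remain.
Then April (30), May (31), June (30): 30 + 31 + 30 = 91 days.
July 1–21, 1899: 21 days.
Total: 21 + 91 + 21 = 133 days.
133 is a multiple of 7, so March 10, 1899 falls on the same weekday: Friday.

Friday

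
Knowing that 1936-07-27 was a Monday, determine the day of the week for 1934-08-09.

Count forward from the earlier date (August 9, 1934) to the later (July 27, 1936):
August 9, 1934 → August 9, 1935: 365 days.
August 1935: 31 − 9 = 22 days remain.
Then 10 full months totalling 304 days.
July 1–27, 1936: 27 days.
Residual: 353 days.
Total: 718 days.
718 mod 7 = 4, so 4 days before Monday is Thursday.

Thursday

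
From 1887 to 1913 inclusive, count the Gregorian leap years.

6

Years divisible by 4 in [1887, 1913]: 1888, 1892, 1896, 1900, 1904, 1908, 1912.
Of these, 1900 is divisible by 100 but not 400, so not leap.
Leap years: 7 − 1 = 6.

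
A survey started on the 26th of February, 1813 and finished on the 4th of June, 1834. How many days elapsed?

7768

From February 26, 1813 to February 26, 1834: 21 years, of which 5 contain a Feb 29 — 16×365 + 5×366 = 7670 days.
February 1834: 28 − 26 = 2 days remain (1834 is not a leap year, so February has 28 days).
Then March (31), April (30), May (31): 31 + 30 + 31 = 92 days.
June 1–4, 1834: 4 days.
Residual: 98 days.
Total: 7768 days.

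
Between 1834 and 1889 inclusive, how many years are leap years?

14

Years divisible by 4: 1836, 1840, …, 1888 — 14 in all.
No century exceptions apply. Count: 14.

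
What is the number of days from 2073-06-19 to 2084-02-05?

Day-of-year of June 19, 2073: 170.
Day-of-year of February 5, 2084: 36.
2073 has 365 days, so 365 − 170 = 195 days remain in 2073.
Full years 2074–2083: 8 common + 2 leap = 8×365 + 2×366 = 3652 days.
Total: 195 + 3652 + 36 = 3883 days.

3883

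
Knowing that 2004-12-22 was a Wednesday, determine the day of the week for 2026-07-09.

Thursday

From December 22, 2004 to December 22, 2025: 21 years, of which 5 contain a Feb 29 — 16×365 + 5×366 = 7670 days.
December 2025: 31 − 22 = 9 days remain.
Then January (31), February 2026 (28), March (31), April (30), May (31), June (30): 31 + 28 + 31 + 30 + 31 + 30 = 181 days.
July 1–9, 2026: 9 days.
Residual: 199 days.
Total: 7869 days.
7869 mod 7 = 1, so 1 day after Wednesday is Thursday.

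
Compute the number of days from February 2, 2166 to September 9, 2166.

February 2166: 28 − 2 = 26 days remain (2166 is not a leap year, so February has 28 days).
Then March (31), April (30), May (31), June (30), July (31), August (31): 31 + 30 + 31 + 30 + 31 + 31 = 184 days.
September 1–9, 2166: 9 days.
Total: 26 + 184 + 9 = 219 days.

219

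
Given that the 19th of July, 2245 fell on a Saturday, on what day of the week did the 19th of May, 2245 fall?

Monday

Count forward from the earlier date (May 19, 2245) to the later (July 19, 2245):
May 2245: 31 − 19 = 12 days remain.
Then June (30): 30 days.
July 1–19, 2245: 19 days.
Total: 12 + 30 + 19 = 61 days.
61 mod 7 = 5, so 5 days before Saturday is Monday.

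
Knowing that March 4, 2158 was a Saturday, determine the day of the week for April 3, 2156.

Count forward from the earlier date (April 3, 2156) to the later (March 4, 2158):
April 2156: 30 − 3 = 27 days remain.
Then 22 full months totalling 669 days.
March 1–4, 2158: 4 days.
Total: 27 + 669 + 4 = 700 days.
700 is a multiple of 7, so April 3, 2156 falls on the same weekday: Saturday.

Saturday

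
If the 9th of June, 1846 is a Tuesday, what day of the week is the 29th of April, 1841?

Thursday

Count forward from the earlier date (April 29, 1841) to the later (June 9, 1846):
April 29, 1841 → April 29, 1842: 365 days.
April 29, 1842 → April 29, 1843: 365 days.
April 29, 1843 → April 29, 1844: 366 days (1844 is a leap year).
April 29, 1844 → April 29, 1845: 365 days.
April 29, 1845 → April 29, 1846: 365 days.
April 1846: 30 − 29 = 1 day remains.
Then May (31): 31 days.
June 1–9, 1846: 9 days.
Residual: 41 days.
Total: 1867 days.
1867 mod 7 = 5, so 5 days before Tuesday is Thursday.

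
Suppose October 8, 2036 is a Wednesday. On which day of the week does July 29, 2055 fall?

Day-of-year of October 8, 2036: 282.
Day-of-year of July 29, 2055: 210.
2036 has 366 days, so 366 − 282 = 84 days remain in 2036.
Full years 2037–2054: 14 common + 4 leap = 14×365 + 4×366 = 6574 days.
Total: 84 + 6574 + 210 = 6868 days.
6868 mod 7 = 1, so 1 day after Wednesday is Thursday.

Thursday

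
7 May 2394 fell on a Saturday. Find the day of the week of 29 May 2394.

Within May 2394: 29 − 7 = 22 days.
22 mod 7 = 1, so 1 day after Saturday is Sunday.

Sunday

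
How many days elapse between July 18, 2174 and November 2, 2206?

From July 18, 2174 to July 18, 2206: 32 years, of which 7 contain a Feb 29 — 25×365 + 7×366 = 11687 days.
(2200 is not a leap year (divisible by 100 but not 400).)
July 2206: 31 − 18 = 13 days remain.
Then August (31), September (30), October (31): 31 + 30 + 31 = 92 days.
November 1–2, 2206: 2 days.
Residual: 107 days.
Total: 11794 days.

11794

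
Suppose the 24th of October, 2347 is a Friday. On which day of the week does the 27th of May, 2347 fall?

Tuesday

Count forward from the earlier date (May 27, 2347) to the later (October 24, 2347):
May 2347: 31 − 27 = 4 days remain.
Then June (30), July (31), August (31), September (30): 30 + 31 + 31 + 30 = 122 days.
October 1–24, 2347: 24 days.
Total: 4 + 122 + 24 = 150 days.
150 mod 7 = 3, so 3 days before Friday is Tuesday.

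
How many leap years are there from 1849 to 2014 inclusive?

Years divisible by 4: 1852, 1856, …, 2012 — 41 in all.
Of these, 1900 is divisible by 100 but not 400, so not leap.
2000 is divisible by 400, so still leap.
Leap years: 41 − 1 = 40.

40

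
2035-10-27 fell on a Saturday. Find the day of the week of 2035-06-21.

Count forward from the earlier date (June 21, 2035) to the later (October 27, 2035):
June 2035: 30 − 21 = 9 days remain.
Then July (31), August (31), September (30): 31 + 31 + 30 = 92 days.
October 1–27, 2035: 27 days.
Total: 9 + 92 + 27 = 128 days.
128 mod 7 = 2, so 2 days before Saturday is Thursday.

Thursday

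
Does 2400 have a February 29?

2400 is a leap year (divisible by 400).

Yes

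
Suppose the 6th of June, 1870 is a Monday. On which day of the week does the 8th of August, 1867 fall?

Thursday

Count forward from the earlier date (August 8, 1867) to the later (June 6, 1870):
August 8, 1867 → August 8, 1868: 366 days (1868 is a leap year).
August 8, 1868 → August 8, 1869: 365 days.
August 1869: 31 − 8 = 23 days remain.
Then 9 full months totalling 273 days.
June 1–6, 1870: 6 days.
Residual: 302 days.
Total: 1033 days.
1033 mod 7 = 4, so 4 days before Monday is Thursday.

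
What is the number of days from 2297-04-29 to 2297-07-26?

88

April 2297: 30 − 29 = 1 day remains.
Then May (31), June (30): 31 + 30 = 61 days.
July 1–26, 2297: 26 days.
Total: 1 + 61 + 26 = 88 days.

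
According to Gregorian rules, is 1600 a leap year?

1600 is a leap year (divisible by 400).

Yes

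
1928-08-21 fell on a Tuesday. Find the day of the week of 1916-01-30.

Count forward from the earlier date (January 30, 1916) to the later (August 21, 1928):
Day-of-year of January 30, 1916: 30.
Day-of-year of August 21, 1928: 234.
1916 has 366 days, so 366 − 30 = 336 days remain in 1916.
Full years 1917–1927: 9 common + 2 leap = 9×365 + 2×366 = 4017 days.
Total: 336 + 4017 + 234 = 4587 days.
4587 mod 7 = 2, so 2 days before Tuesday is Sunday.

Sunday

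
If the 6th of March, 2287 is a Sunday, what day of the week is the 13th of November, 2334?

Day-of-year of March 6, 2287: 65.
Day-of-year of November 13, 2334: 317.
2287 has 365 days, so 365 − 65 = 300 days remain in 2287.
Full years 2288–2333: 35 common + 11 leap = 35×365 + 11×366 = 16801 days.
Total: 300 + 16801 + 317 = 17418 days.
17418 mod 7 = 2, so 2 days after Sunday is Tuesday.

Tuesday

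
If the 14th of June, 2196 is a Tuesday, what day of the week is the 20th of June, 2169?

Tuesday

Count forward from the earlier date (June 20, 2169) to the later (June 14, 2196):
From June 20, 2169 to June 20, 2195: 26 years, of which 6 contain a Feb 29 — 20×365 + 6×366 = 9496 days.
June 2195: 30 − 20 = 10 days remain.
Then 11 full months totalling 336 days.
June 1–14, 2196: 14 days.
Residual: 360 days.
Total: 9856 days.
9856 is a multiple of 7, so the 20th of June, 2169 falls on the same weekday: Tuesday.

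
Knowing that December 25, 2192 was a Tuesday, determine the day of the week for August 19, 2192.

Count forward from the earlier date (August 19, 2192) to the later (December 25, 2192):
August 2192: 31 − 19 = 12 days remain.
Then September (30), October (31), November (30): 30 + 31 + 30 = 91 days.
December 1–25, 2192: 25 days.
Total: 12 + 91 + 25 = 128 days.
128 mod 7 = 2, so 2 days before Tuesday is Sunday.

Sunday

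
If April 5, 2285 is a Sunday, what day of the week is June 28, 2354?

Day-of-year of April 5, 2285: 95.
Day-of-year of June 28, 2354: 179.
2285 has 365 days, so 365 − 95 = 270 days remain in 2285.
Full years 2286–2353: 52 common + 16 leap = 52×365 + 16×366 = 24836 days.
Total: 270 + 24836 + 179 = 25285 days.
25285 mod 7 = 1, so 1 day after Sunday is Monday.

Monday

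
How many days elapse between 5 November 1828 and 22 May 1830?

November 1828: 30 − 5 = 25 days remain.
Then 17 full months totalling 516 days.
May 1–22, 1830: 22 days.
Total: 25 + 516 + 22 = 563 days.

563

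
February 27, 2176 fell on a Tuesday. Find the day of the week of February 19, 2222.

Tuesday

From February 27, 2176 to February 27, 2221: 45 years, of which 11 contain a Feb 29 — 34×365 + 11×366 = 16436 days.
(2200 is not a leap year (divisible by 100 but not 400).)
February 2221: 28 − 27 = 1 day remains (2221 is not a leap year, so February has 28 days).
Then 11 full months totalling 337 days.
February 1–19, 2222: 19 days (2222 is not a leap year).
Residual: 357 days.
Total: 16793 days.
16793 is a multiple of 7, so February 19, 2222 falls on the same weekday: Tuesday.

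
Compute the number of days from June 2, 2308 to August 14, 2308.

June 2308: 30 − 2 = 28 days remain.
Then July (31): 31 days.
August 1–14, 2308: 14 days.
Total: 28 + 31 + 14 = 73 days.

73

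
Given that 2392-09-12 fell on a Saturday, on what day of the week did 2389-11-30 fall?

Thursday

Count forward from the earlier date (November 30, 2389) to the later (September 12, 2392):
November 30, 2389 → November 30, 2390: 365 days.
November 30, 2390 → November 30, 2391: 365 days.
November 2391: 30 − 30 = 0 days remain.
Then 9 full months totalling 275 days.
September 1–12, 2392: 12 days.
Residual: 287 days.
Total: 1017 days.
1017 mod 7 = 2, so 2 days before Saturday is Thursday.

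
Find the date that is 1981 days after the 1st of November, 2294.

the 5th of April, 2300

Count 1981 days after November 1, 2294:
November 1, 2294 → November 1, 2295: 365 days.
November 1, 2295 → November 1, 2296: 366 days (2296 is a leap year).
November 1, 2296 → November 1, 2297: 365 days.
November 1, 2297 → November 1, 2298: 365 days.
November 1, 2298 → November 1, 2299: 365 days.
November 2299: 30 − 1 = 29 days remain.
Then December (31), January (31), February 2300 (28), March (31): 31 + 31 + 28 + 31 = 121 days.
April 1–5, 2300: 5 days.
Residual: 155 days.
Total: 1981 days.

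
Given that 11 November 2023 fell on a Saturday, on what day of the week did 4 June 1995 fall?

Count forward from the earlier date (June 4, 1995) to the later (November 11, 2023):
Day-of-year of June 4, 1995: 155.
Day-of-year of November 11, 2023: 315.
1995 has 365 days, so 365 − 155 = 210 days remain in 1995.
Full years 1996–2022: 20 common + 7 leap = 20×365 + 7×366 = 9862 days.
Total: 210 + 9862 + 315 = 10387 days.
10387 mod 7 = 6, so 6 days before Saturday is Sunday.

Sunday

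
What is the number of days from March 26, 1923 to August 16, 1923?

March 1923: 31 − 26 = 5 days remain.
Then April (30), May (31), June (30), July (31): 30 + 31 + 30 + 31 = 122 days.
August 1–16, 1923: 16 days.
Total: 5 + 122 + 16 = 143 days.

143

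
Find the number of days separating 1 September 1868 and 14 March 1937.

Day-of-year of September 1, 1868: 245.
Day-of-year of March 14, 1937: 73.
1868 has 366 days, so 366 − 245 = 121 days remain in 1868.
Full years 1869–1936: 52 common + 16 leap = 52×365 + 16×366 = 24836 days.
Total: 121 + 24836 + 73 = 25030 days.

25030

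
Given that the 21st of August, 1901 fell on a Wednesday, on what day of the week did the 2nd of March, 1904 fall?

Day-of-year of August 21, 1901: 233.
Day-of-year of March 2, 1904: 62.
1901 has 365 days, so 365 − 233 = 132 days remain in 1901.
Full years: 1902: 365; 1903: 365. Sum = 730.
Total: 132 + 730 + 62 = 924 days.
924 is a multiple of 7, so the 2nd of March, 1904 falls on the same weekday: Wednesday.

Wednesday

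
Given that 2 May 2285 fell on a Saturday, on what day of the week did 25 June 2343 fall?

Day-of-year of May 2, 2285: 122.
Day-of-year of June 25, 2343: 176.
2285 has 365 days, so 365 − 122 = 243 days remain in 2285.
Full years 2286–2342: 44 common + 13 leap = 44×365 + 13×366 = 20818 days.
Total: 243 + 20818 + 176 = 21237 days.
21237 mod 7 = 6, so 6 days after Saturday is Friday.

Friday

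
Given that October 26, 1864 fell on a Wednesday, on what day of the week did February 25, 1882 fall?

Saturday

Day-of-year of October 26, 1864: 300.
Day-of-year of February 25, 1882: 56.
1864 has 366 days, so 366 − 300 = 66 days remain in 1864.
Full years 1865–1881: 13 common + 4 leap = 13×365 + 4×366 = 6209 days.
Total: 66 + 6209 + 56 = 6331 days.
6331 mod 7 = 3, so 3 days after Wednesday is Saturday.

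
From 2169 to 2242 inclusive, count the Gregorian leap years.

17

Years divisible by 4: 2172, 2176, …, 2240 — 18 in all.
Of these, 2200 is divisible by 100 but not 400, so not leap.
Leap years: 18 − 1 = 17.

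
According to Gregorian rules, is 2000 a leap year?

Yes

2000 is a leap year (divisible by 400).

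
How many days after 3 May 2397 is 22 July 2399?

810

May 3, 2397 → May 3, 2398: 365 days.
May 3, 2398 → May 3, 2399: 365 days.
May 2399: 31 − 3 = 28 days remain.
Then June (30): 30 days.
July 1–22, 2399: 22 days.
Residual: 80 days.
Total: 810 days.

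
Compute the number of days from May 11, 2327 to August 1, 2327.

82

May 2327: 31 − 11 = 20 days remain.
Then June (30), July (31): 30 + 31 = 61 days.
August 1, 2327: 1 day.
Total: 20 + 61 + 1 = 82 days.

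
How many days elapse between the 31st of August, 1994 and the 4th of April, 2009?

Day-of-year of August 31, 1994: 243.
Day-of-year of April 4, 2009: 94.
1994 has 365 days, so 365 − 243 = 122 days remain in 1994.
Full years 1995–2008: 10 common + 4 leap = 10×365 + 4×366 = 5114 days.
Total: 122 + 5114 + 94 = 5330 days.

5330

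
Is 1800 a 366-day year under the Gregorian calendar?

1800 is not a leap year (divisible by 100 but not 400).

No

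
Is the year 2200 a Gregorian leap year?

2200 is not a leap year (divisible by 100 but not 400).

No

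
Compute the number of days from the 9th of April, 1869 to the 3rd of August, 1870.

Day-of-year of April 9, 1869: 99.
Day-of-year of August 3, 1870: 215.
1869 has 365 days, so 365 − 99 = 266 days remain in 1869.
Total: 266 + 215 = 481 days.

481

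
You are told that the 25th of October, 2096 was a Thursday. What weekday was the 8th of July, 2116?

Day-of-year of October 25, 2096: 299.
Day-of-year of July 8, 2116: 190.
2096 has 366 days, so 366 − 299 = 67 days remain in 2096.
Full years 2097–2115: 16 common + 3 leap = 16×365 + 3×366 = 6938 days.
Total: 67 + 6938 + 190 = 7195 days.
7195 mod 7 = 6, so 6 days after Thursday is Wednesday.

Wednesday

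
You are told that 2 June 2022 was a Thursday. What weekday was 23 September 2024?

Monday

June 2, 2022 → June 2, 2023: 365 days.
June 2, 2023 → June 2, 2024: 366 days (2024 is a leap year).
June 2024: 30 − 2 = 28 days remain.
Then July (31), August (31): 31 + 31 = 62 days.
September 1–23, 2024: 23 days.
Residual: 113 days.
Total: 844 days.
844 mod 7 = 4, so 4 days after Thursday is Monday.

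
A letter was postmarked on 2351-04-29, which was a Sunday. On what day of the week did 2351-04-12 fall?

Thursday

Count forward from the earlier date (April 12, 2351) to the later (April 29, 2351):
Within April 2351: 29 − 12 = 17 days.
17 mod 7 = 3, so 3 days before Sunday is Thursday.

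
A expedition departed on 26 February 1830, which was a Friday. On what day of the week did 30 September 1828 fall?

Count forward from the earlier date (September 30, 1828) to the later (February 26, 1830):
Day-of-year of September 30, 1828: 274.
Day-of-year of February 26, 1830: 57.
1828 has 366 days, so 366 − 274 = 92 days remain in 1828.
Full years: 1829: 365. Sum = 365.
Total: 92 + 365 + 57 = 514 days.
514 mod 7 = 3, so 3 days before Friday is Tuesday.

Tuesday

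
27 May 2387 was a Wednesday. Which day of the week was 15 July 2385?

Count forward from the earlier date (July 15, 2385) to the later (May 27, 2387):
July 15, 2385 → July 15, 2386: 365 days.
July 2386: 31 − 15 = 16 days remain.
Then 9 full months totalling 273 days.
May 1–27, 2387: 27 days.
Residual: 316 days.
Total: 681 days.
681 mod 7 = 2, so 2 days before Wednesday is Monday.

Monday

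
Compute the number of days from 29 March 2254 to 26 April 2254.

March 2254: 31 − 29 = 2 days remain.
April 1–26, 2254: 26 days.
Total: 2 + 26 = 28 days.

28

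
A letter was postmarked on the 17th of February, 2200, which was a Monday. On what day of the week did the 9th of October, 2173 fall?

Count forward from the earlier date (October 9, 2173) to the later (February 17, 2200):
From October 9, 2173 to October 9, 2199: 26 years, of which 6 contain a Feb 29 — 20×365 + 6×366 = 9496 days.
October 2199: 31 − 9 = 22 days remain.
Then November (30), December (31), January (31): 30 + 31 + 31 = 92 days.
February 1–17, 2200: 17 days (2200 is not a leap year (divisible by 100 but not 400)).
Residual: 131 days.
Total: 9627 days.
9627 mod 7 = 2, so 2 days before Monday is Saturday.

Saturday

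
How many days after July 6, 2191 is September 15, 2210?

From July 6, 2191 to July 6, 2210: 19 years, of which 4 contain a Feb 29 — 15×365 + 4×366 = 6939 days.
(2200 is not a leap year (divisible by 100 but not 400).)
July 2210: 31 − 6 = 25 days remain.
Then August (31): 31 days.
September 1–15, 2210: 15 days.
Residual: 71 days.
Total: 7010 days.

7010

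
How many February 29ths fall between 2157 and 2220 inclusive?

15

Years divisible by 4: 2160, 2164, …, 2220 — 16 in all.
Of these, 2200 is divisible by 100 but not 400, so not leap.
Leap years: 16 − 1 = 15.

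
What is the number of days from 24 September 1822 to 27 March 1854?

11507

From September 24, 1822 to September 24, 1853: 31 years, of which 8 contain a Feb 29 — 23×365 + 8×366 = 11323 days.
September 1853: 30 − 24 = 6 days remain.
Then October (31), November (30), December (31), January (31), February 1854 (28): 31 + 30 + 31 + 31 + 28 = 151 days.
March 1–27, 1854: 27 days.
Residual: 184 days.
Total: 11507 days.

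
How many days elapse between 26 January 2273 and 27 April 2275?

Day-of-year of January 26, 2273: 26.
Day-of-year of April 27, 2275: 117.
2273 has 365 days, so 365 − 26 = 339 days remain in 2273.
Full years: 2274: 365. Sum = 365.
Total: 339 + 365 + 117 = 821 days.

821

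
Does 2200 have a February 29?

No

2200 is not a leap year (divisible by 100 but not 400).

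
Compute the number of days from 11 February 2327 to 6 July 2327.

February 2327: 28 − 11 = 17 days remain (2327 is not a leap year, so February has 28 days).
Then March (31), April (30), May (31), June (30): 31 + 30 + 31 + 30 = 122 days.
July 1–6, 2327: 6 days.
Total: 17 + 122 + 6 = 145 days.

145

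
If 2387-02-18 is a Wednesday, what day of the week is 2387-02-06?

Count forward from the earlier date (February 6, 2387) to the later (February 18, 2387):
Within February 2387: 18 − 6 = 12 days.
12 mod 7 = 5, so 5 days before Wednesday is Friday.

Friday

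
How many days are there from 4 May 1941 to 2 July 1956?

From May 4, 1941 to May 4, 1956: 15 years, of which 4 contain a Feb 29 — 11×365 + 4×366 = 5479 days.
May 1956: 31 − 4 = 27 days remain.
Then June (30): 30 days.
July 1–2, 1956: 2 days.
Residual: 59 days.
Total: 5538 days.

5538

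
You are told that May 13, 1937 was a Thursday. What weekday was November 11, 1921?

Friday

Count forward from the earlier date (November 11, 1921) to the later (May 13, 1937):
From November 11, 1921 to November 11, 1936: 15 years, of which 4 contain a Feb 29 — 11×365 + 4×366 = 5479 days.
November 1936: 30 − 11 = 19 days remain.
Then December (31), January (31), February 1937 (28), March (31), April (30): 31 + 31 + 28 + 31 + 30 = 151 days.
May 1–13, 1937: 13 days.
Residual: 183 days.
Total: 5662 days.
5662 mod 7 = 6, so 6 days before Thursday is Friday.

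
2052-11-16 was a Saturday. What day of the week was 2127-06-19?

From November 16, 2052 to November 16, 2126: 74 years, of which 17 contain a Feb 29 — 57×365 + 17×366 = 27027 days.
(2100 is not a leap year (divisible by 100 but not 400).)
November 2126: 30 − 16 = 14 days remain.
Then December (31), January (31), February 2127 (28), March (31), April (30), May (31): 31 + 31 + 28 + 31 + 30 + 31 = 182 days.
June 1–19, 2127: 19 days.
Residual: 215 days.
Total: 27242 days.
27242 mod 7 = 5, so 5 days after Saturday is Thursday.

Thursday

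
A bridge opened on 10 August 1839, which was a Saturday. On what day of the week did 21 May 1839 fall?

Tuesday

Count forward from the earlier date (May 21, 1839) to the later (August 10, 1839):
May 1839: 31 − 21 = 10 days remain.
Then June (30), July (31): 30 + 31 = 61 days.
August 1–10, 1839: 10 days.
Total: 10 + 61 + 10 = 81 days.
81 mod 7 = 4, so 4 days before Saturday is Tuesday.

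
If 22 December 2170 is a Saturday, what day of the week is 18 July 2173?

Sunday

Day-of-year of December 22, 2170: 356.
Day-of-year of July 18, 2173: 199.
2170 has 365 days, so 365 − 356 = 9 days remain in 2170.
Full years: 2171: 365; 2172: 366. Sum = 731.
Total: 9 + 731 + 199 = 939 days.
939 mod 7 = 1, so 1 day after Saturday is Sunday.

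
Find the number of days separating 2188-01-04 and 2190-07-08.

916

Day-of-year of January 4, 2188: 4.
Day-of-year of July 8, 2190: 189.
2188 has 366 days, so 366 − 4 = 362 days remain in 2188.
Full years: 2189: 365. Sum = 365.
Total: 362 + 365 + 189 = 916 days.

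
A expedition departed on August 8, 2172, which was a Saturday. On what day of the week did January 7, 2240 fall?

From August 8, 2172 to August 8, 2239: 67 years, of which 15 contain a Feb 29 — 52×365 + 15×366 = 24470 days.
(2200 is not a leap year (divisible by 100 but not 400).)
August 2239: 31 − 8 = 23 days remain.
Then September (30), October (31), November (30), December (31): 30 + 31 + 30 + 31 = 122 days.
January 1–7, 2240: 7 days.
Residual: 152 days.
Total: 24622 days.
24622 mod 7 = 3, so 3 days after Saturday is Tuesday.

Tuesday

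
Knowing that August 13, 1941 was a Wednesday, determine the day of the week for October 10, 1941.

August 1941: 31 − 13 = 18 days remain.
Then September (30): 30 days.
October 1–10, 1941: 10 days.
Total: 18 + 30 + 10 = 58 days.
58 mod 7 = 2, so 2 days after Wednesday is Friday.

Friday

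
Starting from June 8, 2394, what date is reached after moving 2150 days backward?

July 19, 2388

Count 2150 days before June 8, 2394:
July 19, 2388 → July 19, 2389: 365 days.
July 19, 2389 → July 19, 2390: 365 days.
July 19, 2390 → July 19, 2391: 365 days.
July 19, 2391 → July 19, 2392: 366 days (2392 is a leap year).
July 19, 2392 → July 19, 2393: 365 days.
July 2393: 31 − 19 = 12 days remain.
Then 10 full months totalling 304 days.
June 1–8, 2394: 8 days.
Residual: 324 days.
Total: 2150 days.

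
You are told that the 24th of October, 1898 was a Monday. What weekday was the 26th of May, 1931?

Tuesday

Day-of-year of October 24, 1898: 297.
Day-of-year of May 26, 1931: 146.
1898 has 365 days, so 365 − 297 = 68 days remain in 1898.
Full years 1899–1930: 25 common + 7 leap = 25×365 + 7×366 = 11687 days.
Total: 68 + 11687 + 146 = 11901 days.
11901 mod 7 = 1, so 1 day after Monday is Tuesday.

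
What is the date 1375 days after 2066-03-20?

2069-12-24

Count 1375 days after March 20, 2066:
Day-of-year of March 20, 2066: 79.
Day-of-year of December 24, 2069: 358.
2066 has 365 days, so 365 − 79 = 286 days remain in 2066.
Full years: 2067: 365; 2068: 366. Sum = 731.
Total: 286 + 731 + 358 = 1375 days.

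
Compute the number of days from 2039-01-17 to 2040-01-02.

350

January 2039: 31 − 17 = 14 days remain.
Then 11 full months totalling 334 days.
January 1–2, 2040: 2 days.
Residual: 350 days.
Total: 350 days.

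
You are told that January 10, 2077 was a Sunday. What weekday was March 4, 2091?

Sunday

From January 10, 2077 to January 10, 2091: 14 years, of which 3 contain a Feb 29 — 11×365 + 3×366 = 5113 days.
January 2091: 31 − 10 = 21 days remain.
Then February 2091 (28): 28 days.
March 1–4, 2091: 4 days.
Residual: 53 days.
Total: 5166 days.
5166 is a multiple of 7, so March 4, 2091 falls on the same weekday: Sunday.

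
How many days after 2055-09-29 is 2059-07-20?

Day-of-year of September 29, 2055: 272.
Day-of-year of July 20, 2059: 201.
2055 has 365 days, so 365 − 272 = 93 days remain in 2055.
Full years: 2056: 366; 2057: 365; 2058: 365. Sum = 1096.
Total: 93 + 1096 + 201 = 1390 days.

1390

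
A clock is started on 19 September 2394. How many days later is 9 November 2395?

Day-of-year of September 19, 2394: 262.
Day-of-year of November 9, 2395: 313.
2394 has 365 days, so 365 − 262 = 103 days remain in 2394.
Total: 103 + 313 = 416 days.

416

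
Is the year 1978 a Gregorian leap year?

1978 is not a leap year.

No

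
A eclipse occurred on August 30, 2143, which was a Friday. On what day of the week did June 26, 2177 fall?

Thursday

Day-of-year of August 30, 2143: 242.
Day-of-year of June 26, 2177: 177.
2143 has 365 days, so 365 − 242 = 123 days remain in 2143.
Full years 2144–2176: 24 common + 9 leap = 24×365 + 9×366 = 12054 days.
Total: 123 + 12054 + 177 = 12354 days.
12354 mod 7 = 6, so 6 days after Friday is Thursday.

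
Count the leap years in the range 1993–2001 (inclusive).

2

Years divisible by 4 in [1993, 2001]: 1996, 2000.
2000 is divisible by 400, so still leap.
No century exceptions apply. Count: 2.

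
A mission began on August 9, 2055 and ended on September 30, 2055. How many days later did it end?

August 2055: 31 − 9 = 22 days remain.
September 1–30, 2055: 30 days.
Total: 22 + 30 = 52 days.

52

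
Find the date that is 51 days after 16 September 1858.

6 November 1858

Count 51 days after September 16, 1858:
September 1858: 30 − 16 = 14 days remain.
Then October (31): 31 days.
November 1–6, 1858: 6 days.
Total: 14 + 31 + 6 = 51 days.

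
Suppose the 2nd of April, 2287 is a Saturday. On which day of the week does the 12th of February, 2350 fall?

Day-of-year of April 2, 2287: 92.
Day-of-year of February 12, 2350: 43.
2287 has 365 days, so 365 − 92 = 273 days remain in 2287.
Full years 2288–2349: 47 common + 15 leap = 47×365 + 15×366 = 22645 days.
Total: 273 + 22645 + 43 = 22961 days.
22961 mod 7 = 1, so 1 day after Saturday is Sunday.

Sunday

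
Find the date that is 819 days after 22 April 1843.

19 July 1845

Count 819 days after April 22, 1843:
Day-of-year of April 22, 1843: 112.
Day-of-year of July 19, 1845: 200.
1843 has 365 days, so 365 − 112 = 253 days remain in 1843.
Full years: 1844: 366. Sum = 366.
Total: 253 + 366 + 200 = 819 days.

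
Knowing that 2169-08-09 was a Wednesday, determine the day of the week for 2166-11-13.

Count forward from the earlier date (November 13, 2166) to the later (August 9, 2169):
Day-of-year of November 13, 2166: 317.
Day-of-year of August 9, 2169: 221.
2166 has 365 days, so 365 − 317 = 48 days remain in 2166.
Full years: 2167: 365; 2168: 366. Sum = 731.
Total: 48 + 731 + 221 = 1000 days.
1000 mod 7 = 6, so 6 days before Wednesday is Thursday.

Thursday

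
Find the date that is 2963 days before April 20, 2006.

March 10, 1998

Count 2963 days before April 20, 2006:
Day-of-year of March 10, 1998: 69.
Day-of-year of April 20, 2006: 110.
1998 has 365 days, so 365 − 69 = 296 days remain in 1998.
Full years 1999–2005: 5 common + 2 leap = 5×365 + 2×366 = 2557 days.
Total: 296 + 2557 + 110 = 2963 days.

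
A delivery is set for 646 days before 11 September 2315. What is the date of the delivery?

4 December 2313

Count 646 days before September 11, 2315:
December 4, 2313 → December 4, 2314: 365 days.
December 2314: 31 − 4 = 27 days remain.
Then January (31), February 2315 (28), March (31), April (30), May (31), June (30), July (31), August (31): 31 + 28 + 31 + 30 + 31 + 30 + 31 + 31 = 243 days.
September 1–11, 2315: 11 days.
Residual: 281 days.
Total: 646 days.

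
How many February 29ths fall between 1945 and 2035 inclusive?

22

Years divisible by 4: 1948, 1952, …, 2032 — 22 in all.
2000 is divisible by 400, so still leap.
No century exceptions apply. Count: 22.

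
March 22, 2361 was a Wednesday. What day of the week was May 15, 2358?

Count forward from the earlier date (May 15, 2358) to the later (March 22, 2361):
Day-of-year of May 15, 2358: 135.
Day-of-year of March 22, 2361: 81.
2358 has 365 days, so 365 − 135 = 230 days remain in 2358.
Full years: 2359: 365; 2360: 366. Sum = 731.
Total: 230 + 731 + 81 = 1042 days.
1042 mod 7 = 6, so 6 days before Wednesday is Thursday.

Thursday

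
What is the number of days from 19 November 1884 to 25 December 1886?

766

November 19, 1884 → November 19, 1885: 365 days.
November 19, 1885 → November 19, 1886: 365 days.
November 1886: 30 − 19 = 11 days remain.
December 1–25, 1886: 25 days.
Residual: 36 days.
Total: 766 days.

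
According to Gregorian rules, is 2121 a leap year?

2121 is not a leap year.

No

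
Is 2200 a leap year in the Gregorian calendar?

No

2200 is not a leap year (divisible by 100 but not 400).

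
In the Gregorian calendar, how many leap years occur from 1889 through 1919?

6

Years divisible by 4 in [1889, 1919]: 1892, 1896, 1900, 1904, 1908, 1912, 1916.
Of these, 1900 is divisible by 100 but not 400, so not leap.
Leap years: 7 − 1 = 6.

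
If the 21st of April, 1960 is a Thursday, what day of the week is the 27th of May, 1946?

Count forward from the earlier date (May 27, 1946) to the later (April 21, 1960):
From May 27, 1946 to May 27, 1959: 13 years, of which 3 contain a Feb 29 — 10×365 + 3×366 = 4748 days.
May 1959: 31 − 27 = 4 days remain.
Then 10 full months totalling 305 days.
April 1–21, 1960: 21 days.
Residual: 330 days.
Total: 5078 days.
5078 mod 7 = 3, so 3 days before Thursday is Monday.

Monday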